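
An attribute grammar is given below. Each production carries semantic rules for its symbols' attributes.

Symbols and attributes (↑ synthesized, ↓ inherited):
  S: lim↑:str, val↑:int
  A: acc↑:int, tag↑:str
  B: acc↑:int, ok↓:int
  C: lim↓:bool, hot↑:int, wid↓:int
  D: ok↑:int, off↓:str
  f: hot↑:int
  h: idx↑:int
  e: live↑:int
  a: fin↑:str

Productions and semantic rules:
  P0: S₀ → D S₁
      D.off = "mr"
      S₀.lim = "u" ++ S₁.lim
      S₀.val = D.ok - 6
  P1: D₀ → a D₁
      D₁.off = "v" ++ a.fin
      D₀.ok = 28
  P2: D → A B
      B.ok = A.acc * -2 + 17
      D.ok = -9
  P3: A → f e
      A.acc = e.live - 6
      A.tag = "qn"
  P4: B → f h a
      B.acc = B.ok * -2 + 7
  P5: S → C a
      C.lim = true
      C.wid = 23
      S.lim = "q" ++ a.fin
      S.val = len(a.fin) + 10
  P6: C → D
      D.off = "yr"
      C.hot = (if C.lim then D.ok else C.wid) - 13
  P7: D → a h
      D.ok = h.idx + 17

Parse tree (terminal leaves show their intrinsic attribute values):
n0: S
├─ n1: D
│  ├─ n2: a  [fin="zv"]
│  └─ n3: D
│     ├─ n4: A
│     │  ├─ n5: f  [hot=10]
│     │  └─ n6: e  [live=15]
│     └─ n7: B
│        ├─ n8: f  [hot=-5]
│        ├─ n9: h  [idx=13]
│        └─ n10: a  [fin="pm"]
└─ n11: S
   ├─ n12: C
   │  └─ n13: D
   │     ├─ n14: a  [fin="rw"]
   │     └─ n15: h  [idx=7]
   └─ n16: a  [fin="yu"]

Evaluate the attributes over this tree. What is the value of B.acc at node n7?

9

1. n1.off = "mr"  ["mr"]
2. n2.fin = "zv"  [terminal]
3. n3.off = "vzv"  ["v" ++ a.fin]
4. n5.hot = 10  [terminal]
5. n6.live = 15  [terminal]
6. n4.acc = 9  [e.live - 6]
7. n4.tag = "qn"  ["qn"]
8. n7.ok = -1  [A.acc * -2 + 17]
9. n8.hot = -5  [terminal]
10. n9.idx = 13  [terminal]
11. n10.fin = "pm"  [terminal]
12. n7.acc = 9  [B.ok * -2 + 7]
13. n3.ok = -9  [-9]
14. n1.ok = 28  [28]
15. n12.lim = true  [true]
16. n12.wid = 23  [23]
17. n13.off = "yr"  ["yr"]
18. n14.fin = "rw"  [terminal]
19. n15.idx = 7  [terminal]
20. n13.ok = 24  [h.idx + 17]
21. n12.hot = 11  [(if C.lim then D.ok else C.wid) - 13]
22. n16.fin = "yu"  [terminal]
23. n11.lim = "qyu"  ["q" ++ a.fin]
24. n11.val = 12  [len(a.fin) + 10]
25. n0.lim = "uqyu"  ["u" ++ S₁.lim]
26. n0.val = 22  [D.ok - 6]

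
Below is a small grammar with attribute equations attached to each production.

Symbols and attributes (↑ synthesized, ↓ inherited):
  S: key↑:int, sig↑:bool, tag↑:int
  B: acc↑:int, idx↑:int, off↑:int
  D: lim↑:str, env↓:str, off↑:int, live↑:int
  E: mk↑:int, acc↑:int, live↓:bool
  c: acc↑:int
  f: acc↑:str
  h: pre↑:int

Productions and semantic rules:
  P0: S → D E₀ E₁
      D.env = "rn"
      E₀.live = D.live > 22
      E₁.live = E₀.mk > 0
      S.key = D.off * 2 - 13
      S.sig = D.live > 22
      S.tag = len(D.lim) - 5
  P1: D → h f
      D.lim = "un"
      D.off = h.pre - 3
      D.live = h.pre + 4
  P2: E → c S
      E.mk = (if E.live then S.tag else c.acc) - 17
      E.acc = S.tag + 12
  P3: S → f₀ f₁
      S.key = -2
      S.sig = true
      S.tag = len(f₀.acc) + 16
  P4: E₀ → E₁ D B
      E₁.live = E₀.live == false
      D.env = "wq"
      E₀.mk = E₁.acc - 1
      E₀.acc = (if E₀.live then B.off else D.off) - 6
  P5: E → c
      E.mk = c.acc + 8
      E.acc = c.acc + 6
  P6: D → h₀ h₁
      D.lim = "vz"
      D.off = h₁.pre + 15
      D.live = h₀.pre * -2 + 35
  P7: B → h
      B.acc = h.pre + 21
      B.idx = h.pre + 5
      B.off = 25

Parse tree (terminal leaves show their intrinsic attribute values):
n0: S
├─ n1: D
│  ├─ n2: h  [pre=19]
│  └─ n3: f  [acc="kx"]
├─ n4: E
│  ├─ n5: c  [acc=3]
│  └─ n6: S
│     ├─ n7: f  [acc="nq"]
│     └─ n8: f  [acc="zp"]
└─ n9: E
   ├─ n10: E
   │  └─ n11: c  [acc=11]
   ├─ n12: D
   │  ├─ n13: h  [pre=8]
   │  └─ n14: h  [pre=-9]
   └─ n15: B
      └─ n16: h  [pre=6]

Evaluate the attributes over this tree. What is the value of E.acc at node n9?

1. n1.env = "rn"  ["rn"]
2. n2.pre = 19  [terminal]
3. n3.acc = "kx"  [terminal]
4. n1.lim = "un"  ["un"]
5. n1.off = 16  [h.pre - 3]
6. n1.live = 23  [h.pre + 4]
7. n4.live = true  [D.live > 22]
8. n5.acc = 3  [terminal]
9. n7.acc = "nq"  [terminal]
10. n8.acc = "zp"  [terminal]
11. n6.key = -2  [-2]
12. n6.sig = true  [true]
13. n6.tag = 18  [len(f₀.acc) + 16]
14. n4.mk = 1  [(if E.live then S.tag else c.acc) - 17]
15. n4.acc = 30  [S.tag + 12]
16. n9.live = true  [E₀.mk > 0]
17. n10.live = false  [E₀.live == false]
18. n11.acc = 11  [terminal]
19. n10.mk = 19  [c.acc + 8]
20. n10.acc = 17  [c.acc + 6]
21. n12.env = "wq"  ["wq"]
22. n13.pre = 8  [terminal]
23. n14.pre = -9  [terminal]
24. n12.lim = "vz"  ["vz"]
25. n12.off = 6  [h₁.pre + 15]
26. n12.live = 19  [h₀.pre * -2 + 35]
27. n16.pre = 6  [terminal]
28. n15.acc = 27  [h.pre + 21]
29. n15.idx = 11  [h.pre + 5]
30. n15.off = 25  [25]
31. n9.mk = 16  [E₁.acc - 1]
32. n9.acc = 19  [(if E₀.live then B.off else D.off) - 6]
33. n0.key = 19  [D.off * 2 - 13]
34. n0.sig = true  [D.live > 22]
35. n0.tag = -3  [len(D.lim) - 5]

19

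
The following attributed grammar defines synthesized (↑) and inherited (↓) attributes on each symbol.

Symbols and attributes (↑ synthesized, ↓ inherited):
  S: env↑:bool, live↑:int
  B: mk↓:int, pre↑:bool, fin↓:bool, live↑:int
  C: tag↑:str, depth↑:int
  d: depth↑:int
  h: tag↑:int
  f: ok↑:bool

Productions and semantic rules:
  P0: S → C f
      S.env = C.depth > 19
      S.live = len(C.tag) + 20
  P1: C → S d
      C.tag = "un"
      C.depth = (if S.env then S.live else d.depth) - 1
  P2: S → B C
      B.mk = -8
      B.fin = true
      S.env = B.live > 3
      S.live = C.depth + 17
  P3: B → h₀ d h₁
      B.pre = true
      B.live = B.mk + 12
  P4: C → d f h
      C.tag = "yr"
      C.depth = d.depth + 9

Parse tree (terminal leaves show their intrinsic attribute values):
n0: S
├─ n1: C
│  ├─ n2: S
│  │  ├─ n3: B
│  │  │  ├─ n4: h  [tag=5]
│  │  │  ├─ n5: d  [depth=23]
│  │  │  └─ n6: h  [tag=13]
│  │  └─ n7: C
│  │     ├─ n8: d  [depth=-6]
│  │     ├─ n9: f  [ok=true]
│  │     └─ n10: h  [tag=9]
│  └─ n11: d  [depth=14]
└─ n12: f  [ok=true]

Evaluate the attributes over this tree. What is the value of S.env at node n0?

1. n3.mk = -8  [-8]
2. n3.fin = true  [true]
3. n4.tag = 5  [terminal]
4. n5.depth = 23  [terminal]
5. n6.tag = 13  [terminal]
6. n3.pre = true  [true]
7. n3.live = 4  [B.mk + 12]
8. n8.depth = -6  [terminal]
9. n9.ok = true  [terminal]
10. n10.tag = 9  [terminal]
11. n7.tag = "yr"  ["yr"]
12. n7.depth = 3  [d.depth + 9]
13. n2.env = true  [B.live > 3]
14. n2.live = 20  [C.depth + 17]
15. n11.depth = 14  [terminal]
16. n1.tag = "un"  ["un"]
17. n1.depth = 19  [(if S.env then S.live else d.depth) - 1]
18. n12.ok = true  [terminal]
19. n0.env = false  [C.depth > 19]
20. n0.live = 22  [len(C.tag) + 20]

false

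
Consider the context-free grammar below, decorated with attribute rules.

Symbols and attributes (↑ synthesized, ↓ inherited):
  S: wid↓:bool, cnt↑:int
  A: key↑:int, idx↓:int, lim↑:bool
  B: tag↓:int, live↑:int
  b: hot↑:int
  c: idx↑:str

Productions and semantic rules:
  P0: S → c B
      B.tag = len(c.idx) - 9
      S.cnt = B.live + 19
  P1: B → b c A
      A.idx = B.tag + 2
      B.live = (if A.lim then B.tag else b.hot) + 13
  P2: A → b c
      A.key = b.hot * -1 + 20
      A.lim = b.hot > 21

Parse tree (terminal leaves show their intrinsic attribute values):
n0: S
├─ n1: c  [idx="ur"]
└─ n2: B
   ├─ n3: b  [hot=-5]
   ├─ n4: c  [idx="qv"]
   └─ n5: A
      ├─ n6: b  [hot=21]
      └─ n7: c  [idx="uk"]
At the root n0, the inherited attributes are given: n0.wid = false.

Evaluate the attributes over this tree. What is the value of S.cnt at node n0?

27

1. n0.wid = false  [given at root]
2. n1.idx = "ur"  [terminal]
3. n2.tag = -7  [len(c.idx) - 9]
4. n3.hot = -5  [terminal]
5. n4.idx = "qv"  [terminal]
6. n5.idx = -5  [B.tag + 2]
7. n6.hot = 21  [terminal]
8. n7.idx = "uk"  [terminal]
9. n5.key = -1  [b.hot * -1 + 20]
10. n5.lim = false  [b.hot > 21]
11. n2.live = 8  [(if A.lim then B.tag else b.hot) + 13]
12. n0.cnt = 27  [B.live + 19]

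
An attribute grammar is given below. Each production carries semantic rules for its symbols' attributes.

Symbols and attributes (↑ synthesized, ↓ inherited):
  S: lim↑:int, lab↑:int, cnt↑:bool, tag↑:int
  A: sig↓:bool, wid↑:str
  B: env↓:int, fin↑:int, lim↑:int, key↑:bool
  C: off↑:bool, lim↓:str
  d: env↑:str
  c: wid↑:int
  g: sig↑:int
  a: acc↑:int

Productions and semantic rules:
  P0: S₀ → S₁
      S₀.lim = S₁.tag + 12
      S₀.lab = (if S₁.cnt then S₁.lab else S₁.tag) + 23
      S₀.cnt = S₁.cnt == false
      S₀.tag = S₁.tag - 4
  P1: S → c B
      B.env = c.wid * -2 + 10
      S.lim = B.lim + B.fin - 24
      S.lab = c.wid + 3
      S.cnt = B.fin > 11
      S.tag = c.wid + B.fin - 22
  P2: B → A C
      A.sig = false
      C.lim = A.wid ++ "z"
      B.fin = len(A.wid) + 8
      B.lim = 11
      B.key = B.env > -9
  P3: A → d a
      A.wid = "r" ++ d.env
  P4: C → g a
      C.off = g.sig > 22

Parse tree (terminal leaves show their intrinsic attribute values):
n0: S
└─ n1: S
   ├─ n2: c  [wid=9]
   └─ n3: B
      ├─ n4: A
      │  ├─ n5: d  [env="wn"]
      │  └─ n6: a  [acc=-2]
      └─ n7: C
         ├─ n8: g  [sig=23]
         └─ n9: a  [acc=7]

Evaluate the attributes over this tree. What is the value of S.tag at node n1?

1. n2.wid = 9  [terminal]
2. n3.env = -8  [c.wid * -2 + 10]
3. n4.sig = false  [false]
4. n5.env = "wn"  [terminal]
5. n6.acc = -2  [terminal]
6. n4.wid = "rwn"  ["r" ++ d.env]
7. n7.lim = "rwnz"  [A.wid ++ "z"]
8. n8.sig = 23  [terminal]
9. n9.acc = 7  [terminal]
10. n7.off = true  [g.sig > 22]
11. n3.fin = 11  [len(A.wid) + 8]
12. n3.lim = 11  [11]
13. n3.key = true  [B.env > -9]
14. n1.lim = -2  [B.lim + B.fin - 24]
15. n1.lab = 12  [c.wid + 3]
16. n1.cnt = false  [B.fin > 11]
17. n1.tag = -2  [c.wid + B.fin - 22]
18. n0.lim = 10  [S₁.tag + 12]
19. n0.lab = 21  [(if S₁.cnt then S₁.lab else S₁.tag) + 23]
20. n0.cnt = true  [S₁.cnt == false]
21. n0.tag = -6  [S₁.tag - 4]

-2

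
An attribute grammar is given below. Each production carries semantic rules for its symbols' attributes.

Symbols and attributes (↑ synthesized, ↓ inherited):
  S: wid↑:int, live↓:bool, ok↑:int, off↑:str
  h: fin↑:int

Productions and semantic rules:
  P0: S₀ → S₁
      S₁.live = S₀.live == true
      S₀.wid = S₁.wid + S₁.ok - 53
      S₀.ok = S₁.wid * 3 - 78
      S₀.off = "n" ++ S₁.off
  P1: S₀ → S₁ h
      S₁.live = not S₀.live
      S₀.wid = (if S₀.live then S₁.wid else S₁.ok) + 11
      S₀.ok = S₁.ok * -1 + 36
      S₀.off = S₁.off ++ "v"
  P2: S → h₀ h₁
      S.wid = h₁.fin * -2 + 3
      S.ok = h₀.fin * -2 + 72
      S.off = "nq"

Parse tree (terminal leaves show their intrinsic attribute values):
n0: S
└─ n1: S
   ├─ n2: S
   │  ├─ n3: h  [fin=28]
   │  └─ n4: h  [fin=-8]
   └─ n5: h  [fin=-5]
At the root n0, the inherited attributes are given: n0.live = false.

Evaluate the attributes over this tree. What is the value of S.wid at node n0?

-6

1. n0.live = false  [given at root]
2. n1.live = false  [S₀.live == true]
3. n2.live = true  [not S₀.live]
4. n3.fin = 28  [terminal]
5. n4.fin = -8  [terminal]
6. n2.wid = 19  [h₁.fin * -2 + 3]
7. n2.ok = 16  [h₀.fin * -2 + 72]
8. n2.off = "nq"  ["nq"]
9. n5.fin = -5  [terminal]
10. n1.wid = 27  [(if S₀.live then S₁.wid else S₁.ok) + 11]
11. n1.ok = 20  [S₁.ok * -1 + 36]
12. n1.off = "nqv"  [S₁.off ++ "v"]
13. n0.wid = -6  [S₁.wid + S₁.ok - 53]
14. n0.ok = 3  [S₁.wid * 3 - 78]
15. n0.off = "nnqv"  ["n" ++ S₁.off]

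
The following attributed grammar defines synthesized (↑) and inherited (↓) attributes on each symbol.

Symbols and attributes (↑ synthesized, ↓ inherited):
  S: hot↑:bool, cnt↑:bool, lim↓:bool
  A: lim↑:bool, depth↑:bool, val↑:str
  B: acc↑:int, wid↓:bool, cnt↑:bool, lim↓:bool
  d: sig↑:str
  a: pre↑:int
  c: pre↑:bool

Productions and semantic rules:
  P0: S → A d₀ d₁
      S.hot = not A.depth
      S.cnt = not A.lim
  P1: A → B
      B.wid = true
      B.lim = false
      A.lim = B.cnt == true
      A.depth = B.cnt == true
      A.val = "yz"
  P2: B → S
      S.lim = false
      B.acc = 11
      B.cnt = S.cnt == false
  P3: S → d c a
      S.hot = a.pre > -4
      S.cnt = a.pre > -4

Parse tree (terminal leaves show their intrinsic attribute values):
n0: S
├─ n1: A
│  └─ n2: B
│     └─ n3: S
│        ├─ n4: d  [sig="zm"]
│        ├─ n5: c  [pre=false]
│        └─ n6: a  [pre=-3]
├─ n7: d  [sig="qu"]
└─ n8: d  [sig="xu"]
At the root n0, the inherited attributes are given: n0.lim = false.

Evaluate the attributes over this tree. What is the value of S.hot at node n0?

true

1. n0.lim = false  [given at root]
2. n2.wid = true  [true]
3. n2.lim = false  [false]
4. n3.lim = false  [false]
5. n4.sig = "zm"  [terminal]
6. n5.pre = false  [terminal]
7. n6.pre = -3  [terminal]
8. n3.hot = true  [a.pre > -4]
9. n3.cnt = true  [a.pre > -4]
10. n2.acc = 11  [11]
11. n2.cnt = false  [S.cnt == false]
12. n1.lim = false  [B.cnt == true]
13. n1.depth = false  [B.cnt == true]
14. n1.val = "yz"  ["yz"]
15. n7.sig = "qu"  [terminal]
16. n8.sig = "xu"  [terminal]
17. n0.hot = true  [not A.depth]
18. n0.cnt = true  [not A.lim]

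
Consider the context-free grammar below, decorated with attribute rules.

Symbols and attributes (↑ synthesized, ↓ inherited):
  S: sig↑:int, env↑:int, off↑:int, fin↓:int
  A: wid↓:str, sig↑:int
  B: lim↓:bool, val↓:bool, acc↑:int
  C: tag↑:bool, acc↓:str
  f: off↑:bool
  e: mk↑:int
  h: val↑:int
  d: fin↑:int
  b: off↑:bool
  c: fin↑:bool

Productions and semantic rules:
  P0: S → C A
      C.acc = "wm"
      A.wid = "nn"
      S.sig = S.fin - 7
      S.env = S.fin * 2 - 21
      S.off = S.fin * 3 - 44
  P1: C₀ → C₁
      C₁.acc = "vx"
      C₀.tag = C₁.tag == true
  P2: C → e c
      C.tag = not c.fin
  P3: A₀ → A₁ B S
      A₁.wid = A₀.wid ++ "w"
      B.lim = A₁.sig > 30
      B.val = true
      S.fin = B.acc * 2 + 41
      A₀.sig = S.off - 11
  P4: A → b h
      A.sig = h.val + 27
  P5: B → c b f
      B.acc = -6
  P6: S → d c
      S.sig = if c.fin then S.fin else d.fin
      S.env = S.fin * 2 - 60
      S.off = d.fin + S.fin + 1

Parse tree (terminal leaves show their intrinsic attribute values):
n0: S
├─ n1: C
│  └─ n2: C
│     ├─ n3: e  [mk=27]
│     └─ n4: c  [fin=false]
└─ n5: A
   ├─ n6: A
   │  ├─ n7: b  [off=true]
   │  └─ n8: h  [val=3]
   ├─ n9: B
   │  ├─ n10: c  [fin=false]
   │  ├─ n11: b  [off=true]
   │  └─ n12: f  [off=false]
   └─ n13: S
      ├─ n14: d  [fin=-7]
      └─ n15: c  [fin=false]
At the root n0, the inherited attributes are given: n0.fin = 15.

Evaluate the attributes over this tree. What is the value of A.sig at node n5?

12

1. n0.fin = 15  [given at root]
2. n1.acc = "wm"  ["wm"]
3. n2.acc = "vx"  ["vx"]
4. n3.mk = 27  [terminal]
5. n4.fin = false  [terminal]
6. n2.tag = true  [not c.fin]
7. n1.tag = true  [C₁.tag == true]
8. n5.wid = "nn"  ["nn"]
9. n6.wid = "nnw"  [A₀.wid ++ "w"]
10. n7.off = true  [terminal]
11. n8.val = 3  [terminal]
12. n6.sig = 30  [h.val + 27]
13. n9.lim = false  [A₁.sig > 30]
14. n9.val = true  [true]
15. n10.fin = false  [terminal]
16. n11.off = true  [terminal]
17. n12.off = false  [terminal]
18. n9.acc = -6  [-6]
19. n13.fin = 29  [B.acc * 2 + 41]
20. n14.fin = -7  [terminal]
21. n15.fin = false  [terminal]
22. n13.sig = -7  [if c.fin then S.fin else d.fin]
23. n13.env = -2  [S.fin * 2 - 60]
24. n13.off = 23  [d.fin + S.fin + 1]
25. n5.sig = 12  [S.off - 11]
26. n0.sig = 8  [S.fin - 7]
27. n0.env = 9  [S.fin * 2 - 21]
28. n0.off = 1  [S.fin * 3 - 44]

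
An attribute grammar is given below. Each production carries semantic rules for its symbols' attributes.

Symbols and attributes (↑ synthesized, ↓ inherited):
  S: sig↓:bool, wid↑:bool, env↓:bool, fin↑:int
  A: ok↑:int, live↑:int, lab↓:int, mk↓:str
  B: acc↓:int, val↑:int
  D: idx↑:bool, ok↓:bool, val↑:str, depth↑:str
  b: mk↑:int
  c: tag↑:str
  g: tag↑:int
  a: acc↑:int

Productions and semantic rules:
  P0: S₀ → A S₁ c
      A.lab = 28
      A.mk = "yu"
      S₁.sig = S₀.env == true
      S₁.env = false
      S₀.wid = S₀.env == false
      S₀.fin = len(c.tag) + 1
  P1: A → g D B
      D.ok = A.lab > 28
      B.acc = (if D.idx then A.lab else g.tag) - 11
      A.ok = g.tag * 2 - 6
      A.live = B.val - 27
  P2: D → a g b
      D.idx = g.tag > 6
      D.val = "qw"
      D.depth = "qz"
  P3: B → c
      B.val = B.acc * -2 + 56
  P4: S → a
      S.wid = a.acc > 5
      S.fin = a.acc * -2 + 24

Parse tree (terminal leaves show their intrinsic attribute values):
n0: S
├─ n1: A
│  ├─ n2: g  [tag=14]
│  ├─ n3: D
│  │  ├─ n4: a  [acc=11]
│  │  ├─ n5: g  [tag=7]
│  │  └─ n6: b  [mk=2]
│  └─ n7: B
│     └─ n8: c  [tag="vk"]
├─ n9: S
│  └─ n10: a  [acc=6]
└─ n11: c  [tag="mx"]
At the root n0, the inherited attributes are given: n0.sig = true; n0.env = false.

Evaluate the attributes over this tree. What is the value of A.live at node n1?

1. n0.sig = true  [given at root]
2. n0.env = false  [given at root]
3. n1.lab = 28  [28]
4. n1.mk = "yu"  ["yu"]
5. n2.tag = 14  [terminal]
6. n3.ok = false  [A.lab > 28]
7. n4.acc = 11  [terminal]
8. n5.tag = 7  [terminal]
9. n6.mk = 2  [terminal]
10. n3.idx = true  [g.tag > 6]
11. n3.val = "qw"  ["qw"]
12. n3.depth = "qz"  ["qz"]
13. n7.acc = 17  [(if D.idx then A.lab else g.tag) - 11]
14. n8.tag = "vk"  [terminal]
15. n7.val = 22  [B.acc * -2 + 56]
16. n1.ok = 22  [g.tag * 2 - 6]
17. n1.live = -5  [B.val - 27]
18. n9.sig = false  [S₀.env == true]
19. n9.env = false  [false]
20. n10.acc = 6  [terminal]
21. n9.wid = true  [a.acc > 5]
22. n9.fin = 12  [a.acc * -2 + 24]
23. n11.tag = "mx"  [terminal]
24. n0.wid = true  [S₀.env == false]
25. n0.fin = 3  [len(c.tag) + 1]

-5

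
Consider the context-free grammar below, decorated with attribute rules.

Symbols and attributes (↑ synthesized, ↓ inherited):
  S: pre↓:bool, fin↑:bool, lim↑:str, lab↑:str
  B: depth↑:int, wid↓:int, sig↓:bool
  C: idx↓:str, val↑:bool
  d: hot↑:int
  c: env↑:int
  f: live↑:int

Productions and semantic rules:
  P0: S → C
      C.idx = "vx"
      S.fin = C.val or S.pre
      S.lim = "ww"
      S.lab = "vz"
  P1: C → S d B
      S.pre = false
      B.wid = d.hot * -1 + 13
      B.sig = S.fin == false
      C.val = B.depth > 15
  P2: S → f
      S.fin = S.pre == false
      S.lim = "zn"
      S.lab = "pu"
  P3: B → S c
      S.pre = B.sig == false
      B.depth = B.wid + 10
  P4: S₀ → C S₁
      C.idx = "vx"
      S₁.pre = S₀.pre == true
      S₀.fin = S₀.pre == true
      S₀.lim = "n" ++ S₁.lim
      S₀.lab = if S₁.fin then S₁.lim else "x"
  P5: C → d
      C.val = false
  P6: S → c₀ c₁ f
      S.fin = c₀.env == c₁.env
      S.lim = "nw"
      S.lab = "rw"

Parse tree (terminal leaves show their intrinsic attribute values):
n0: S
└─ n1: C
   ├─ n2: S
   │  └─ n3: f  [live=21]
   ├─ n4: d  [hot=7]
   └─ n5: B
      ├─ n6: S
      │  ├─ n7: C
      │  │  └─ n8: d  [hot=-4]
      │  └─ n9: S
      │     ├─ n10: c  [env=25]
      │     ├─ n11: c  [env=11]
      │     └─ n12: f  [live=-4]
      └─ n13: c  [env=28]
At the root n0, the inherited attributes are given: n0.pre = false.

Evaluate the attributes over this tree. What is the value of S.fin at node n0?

true

1. n0.pre = false  [given at root]
2. n1.idx = "vx"  ["vx"]
3. n2.pre = false  [false]
4. n3.live = 21  [terminal]
5. n2.fin = true  [S.pre == false]
6. n2.lim = "zn"  ["zn"]
7. n2.lab = "pu"  ["pu"]
8. n4.hot = 7  [terminal]
9. n5.wid = 6  [d.hot * -1 + 13]
10. n5.sig = false  [S.fin == false]
11. n6.pre = true  [B.sig == false]
12. n7.idx = "vx"  ["vx"]
13. n8.hot = -4  [terminal]
14. n7.val = false  [false]
15. n9.pre = true  [S₀.pre == true]
16. n10.env = 25  [terminal]
17. n11.env = 11  [terminal]
18. n12.live = -4  [terminal]
19. n9.fin = false  [c₀.env == c₁.env]
20. n9.lim = "nw"  ["nw"]
21. n9.lab = "rw"  ["rw"]
22. n6.fin = true  [S₀.pre == true]
23. n6.lim = "nnw"  ["n" ++ S₁.lim]
24. n6.lab = "x"  [if S₁.fin then S₁.lim else "x"]
25. n13.env = 28  [terminal]
26. n5.depth = 16  [B.wid + 10]
27. n1.val = true  [B.depth > 15]
28. n0.fin = true  [C.val or S.pre]
29. n0.lim = "ww"  ["ww"]
30. n0.lab = "vz"  ["vz"]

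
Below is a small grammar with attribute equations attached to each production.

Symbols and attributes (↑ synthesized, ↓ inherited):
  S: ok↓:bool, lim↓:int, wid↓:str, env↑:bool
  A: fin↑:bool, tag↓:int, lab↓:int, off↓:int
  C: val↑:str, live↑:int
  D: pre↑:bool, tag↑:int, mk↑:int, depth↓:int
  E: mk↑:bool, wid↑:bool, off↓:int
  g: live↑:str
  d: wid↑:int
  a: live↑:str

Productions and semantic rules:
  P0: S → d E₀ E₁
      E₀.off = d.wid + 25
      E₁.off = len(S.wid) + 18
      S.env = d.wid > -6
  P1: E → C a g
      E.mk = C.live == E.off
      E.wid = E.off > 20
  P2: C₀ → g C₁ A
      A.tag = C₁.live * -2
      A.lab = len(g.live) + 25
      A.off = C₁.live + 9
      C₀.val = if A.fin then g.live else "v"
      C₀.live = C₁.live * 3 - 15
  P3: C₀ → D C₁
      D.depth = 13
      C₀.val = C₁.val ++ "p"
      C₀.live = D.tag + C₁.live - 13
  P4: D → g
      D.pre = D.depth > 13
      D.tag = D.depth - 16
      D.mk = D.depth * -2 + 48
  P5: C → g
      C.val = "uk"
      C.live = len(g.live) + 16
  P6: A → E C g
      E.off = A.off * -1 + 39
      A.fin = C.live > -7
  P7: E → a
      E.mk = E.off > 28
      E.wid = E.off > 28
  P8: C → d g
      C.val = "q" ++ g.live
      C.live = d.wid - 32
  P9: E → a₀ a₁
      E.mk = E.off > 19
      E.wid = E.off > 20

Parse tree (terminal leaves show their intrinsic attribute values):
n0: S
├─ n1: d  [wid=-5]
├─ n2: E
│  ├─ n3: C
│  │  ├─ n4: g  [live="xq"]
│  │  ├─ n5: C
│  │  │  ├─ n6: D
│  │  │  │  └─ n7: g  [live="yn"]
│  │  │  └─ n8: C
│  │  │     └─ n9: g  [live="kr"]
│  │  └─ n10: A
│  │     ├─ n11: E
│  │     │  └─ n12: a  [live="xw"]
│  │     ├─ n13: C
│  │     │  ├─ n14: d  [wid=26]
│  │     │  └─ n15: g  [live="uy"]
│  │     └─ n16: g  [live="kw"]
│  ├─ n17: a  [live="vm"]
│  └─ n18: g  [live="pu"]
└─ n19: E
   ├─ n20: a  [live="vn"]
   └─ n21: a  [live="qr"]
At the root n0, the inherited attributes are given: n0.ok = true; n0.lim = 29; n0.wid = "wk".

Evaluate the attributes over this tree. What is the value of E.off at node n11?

28

1. n0.ok = true  [given at root]
2. n0.lim = 29  [given at root]
3. n0.wid = "wk"  [given at root]
4. n1.wid = -5  [terminal]
5. n2.off = 20  [d.wid + 25]
6. n4.live = "xq"  [terminal]
7. n6.depth = 13  [13]
8. n7.live = "yn"  [terminal]
9. n6.pre = false  [D.depth > 13]
10. n6.tag = -3  [D.depth - 16]
11. n6.mk = 22  [D.depth * -2 + 48]
12. n9.live = "kr"  [terminal]
13. n8.val = "uk"  ["uk"]
14. n8.live = 18  [len(g.live) + 16]
15. n5.val = "ukp"  [C₁.val ++ "p"]
16. n5.live = 2  [D.tag + C₁.live - 13]
17. n10.tag = -4  [C₁.live * -2]
18. n10.lab = 27  [len(g.live) + 25]
19. n10.off = 11  [C₁.live + 9]
20. n11.off = 28  [A.off * -1 + 39]
21. n12.live = "xw"  [terminal]
22. n11.mk = false  [E.off > 28]
23. n11.wid = false  [E.off > 28]
24. n14.wid = 26  [terminal]
25. n15.live = "uy"  [terminal]
26. n13.val = "quy"  ["q" ++ g.live]
27. n13.live = -6  [d.wid - 32]
28. n16.live = "kw"  [terminal]
29. n10.fin = true  [C.live > -7]
30. n3.val = "xq"  [if A.fin then g.live else "v"]
31. n3.live = -9  [C₁.live * 3 - 15]
32. n17.live = "vm"  [terminal]
33. n18.live = "pu"  [terminal]
34. n2.mk = false  [C.live == E.off]
35. n2.wid = false  [E.off > 20]
36. n19.off = 20  [len(S.wid) + 18]
37. n20.live = "vn"  [terminal]
38. n21.live = "qr"  [terminal]
39. n19.mk = true  [E.off > 19]
40. n19.wid = false  [E.off > 20]
41. n0.env = true  [d.wid > -6]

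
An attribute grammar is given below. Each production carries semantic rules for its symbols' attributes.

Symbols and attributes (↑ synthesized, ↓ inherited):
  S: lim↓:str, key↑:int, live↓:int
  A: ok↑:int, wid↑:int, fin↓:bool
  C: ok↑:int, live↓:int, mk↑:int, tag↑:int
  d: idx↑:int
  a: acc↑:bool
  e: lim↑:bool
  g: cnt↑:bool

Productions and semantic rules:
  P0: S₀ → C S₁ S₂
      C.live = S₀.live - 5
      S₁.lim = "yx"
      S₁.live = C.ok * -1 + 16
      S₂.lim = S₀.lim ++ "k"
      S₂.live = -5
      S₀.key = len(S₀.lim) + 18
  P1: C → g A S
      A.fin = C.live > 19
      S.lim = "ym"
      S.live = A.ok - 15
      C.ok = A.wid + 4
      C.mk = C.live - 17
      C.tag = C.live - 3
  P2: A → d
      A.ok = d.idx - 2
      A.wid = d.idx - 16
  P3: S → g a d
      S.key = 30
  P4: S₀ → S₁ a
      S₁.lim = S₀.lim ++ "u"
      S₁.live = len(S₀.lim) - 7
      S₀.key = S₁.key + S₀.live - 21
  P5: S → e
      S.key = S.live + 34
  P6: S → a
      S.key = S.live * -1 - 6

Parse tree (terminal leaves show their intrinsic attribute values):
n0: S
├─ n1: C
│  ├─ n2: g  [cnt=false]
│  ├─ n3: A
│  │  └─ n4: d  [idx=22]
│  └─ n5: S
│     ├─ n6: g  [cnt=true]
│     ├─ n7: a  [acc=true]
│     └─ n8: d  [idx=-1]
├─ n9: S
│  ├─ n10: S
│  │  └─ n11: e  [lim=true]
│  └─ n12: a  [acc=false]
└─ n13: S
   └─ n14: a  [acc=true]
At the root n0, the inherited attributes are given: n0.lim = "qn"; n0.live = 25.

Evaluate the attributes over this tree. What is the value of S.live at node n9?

1. n0.lim = "qn"  [given at root]
2. n0.live = 25  [given at root]
3. n1.live = 20  [S₀.live - 5]
4. n2.cnt = false  [terminal]
5. n3.fin = true  [C.live > 19]
6. n4.idx = 22  [terminal]
7. n3.ok = 20  [d.idx - 2]
8. n3.wid = 6  [d.idx - 16]
9. n5.lim = "ym"  ["ym"]
10. n5.live = 5  [A.ok - 15]
11. n6.cnt = true  [terminal]
12. n7.acc = true  [terminal]
13. n8.idx = -1  [terminal]
14. n5.key = 30  [30]
15. n1.ok = 10  [A.wid + 4]
16. n1.mk = 3  [C.live - 17]
17. n1.tag = 17  [C.live - 3]
18. n9.lim = "yx"  ["yx"]
19. n9.live = 6  [C.ok * -1 + 16]
20. n10.lim = "yxu"  [S₀.lim ++ "u"]
21. n10.live = -5  [len(S₀.lim) - 7]
22. n11.lim = true  [terminal]
23. n10.key = 29  [S.live + 34]
24. n12.acc = false  [terminal]
25. n9.key = 14  [S₁.key + S₀.live - 21]
26. n13.lim = "qnk"  [S₀.lim ++ "k"]
27. n13.live = -5  [-5]
28. n14.acc = true  [terminal]
29. n13.key = -1  [S.live * -1 - 6]
30. n0.key = 20  [len(S₀.lim) + 18]

6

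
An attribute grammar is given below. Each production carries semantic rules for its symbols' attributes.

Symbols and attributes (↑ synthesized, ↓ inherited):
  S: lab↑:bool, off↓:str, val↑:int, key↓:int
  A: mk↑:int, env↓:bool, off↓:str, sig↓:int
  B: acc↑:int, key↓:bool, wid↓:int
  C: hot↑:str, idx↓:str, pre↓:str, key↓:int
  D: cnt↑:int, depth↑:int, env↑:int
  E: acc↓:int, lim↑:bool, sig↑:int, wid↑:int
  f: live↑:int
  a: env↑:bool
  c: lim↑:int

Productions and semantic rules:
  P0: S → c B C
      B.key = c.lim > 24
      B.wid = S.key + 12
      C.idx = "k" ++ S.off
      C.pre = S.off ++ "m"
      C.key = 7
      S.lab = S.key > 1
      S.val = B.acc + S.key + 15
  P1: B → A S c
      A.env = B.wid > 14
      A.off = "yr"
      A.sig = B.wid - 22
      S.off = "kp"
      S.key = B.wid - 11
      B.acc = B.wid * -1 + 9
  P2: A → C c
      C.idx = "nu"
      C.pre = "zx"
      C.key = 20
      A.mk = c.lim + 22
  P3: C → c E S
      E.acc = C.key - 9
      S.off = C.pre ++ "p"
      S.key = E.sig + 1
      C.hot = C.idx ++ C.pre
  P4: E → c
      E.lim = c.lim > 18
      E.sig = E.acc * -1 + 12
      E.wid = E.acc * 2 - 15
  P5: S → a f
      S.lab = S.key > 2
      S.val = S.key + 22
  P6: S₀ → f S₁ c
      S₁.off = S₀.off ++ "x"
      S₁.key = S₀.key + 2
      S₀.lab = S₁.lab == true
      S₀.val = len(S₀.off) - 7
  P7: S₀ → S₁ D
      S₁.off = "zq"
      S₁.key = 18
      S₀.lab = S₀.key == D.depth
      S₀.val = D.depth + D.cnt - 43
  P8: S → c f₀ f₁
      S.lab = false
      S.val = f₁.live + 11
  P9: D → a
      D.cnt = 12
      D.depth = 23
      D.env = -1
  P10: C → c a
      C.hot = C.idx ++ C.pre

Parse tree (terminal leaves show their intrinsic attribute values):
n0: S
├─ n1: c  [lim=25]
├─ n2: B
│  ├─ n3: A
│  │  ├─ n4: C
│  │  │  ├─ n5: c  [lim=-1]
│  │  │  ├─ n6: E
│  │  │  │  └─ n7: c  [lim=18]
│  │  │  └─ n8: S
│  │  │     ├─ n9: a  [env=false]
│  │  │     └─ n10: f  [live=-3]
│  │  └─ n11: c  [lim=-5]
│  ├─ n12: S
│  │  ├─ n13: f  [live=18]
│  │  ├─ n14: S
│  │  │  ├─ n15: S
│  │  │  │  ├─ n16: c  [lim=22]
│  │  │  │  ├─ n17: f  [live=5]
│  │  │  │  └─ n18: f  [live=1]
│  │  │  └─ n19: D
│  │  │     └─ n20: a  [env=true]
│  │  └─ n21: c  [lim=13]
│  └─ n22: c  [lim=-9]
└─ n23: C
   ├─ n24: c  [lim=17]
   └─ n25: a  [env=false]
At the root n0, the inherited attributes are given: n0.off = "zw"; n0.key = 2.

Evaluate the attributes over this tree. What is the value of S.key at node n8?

1. n0.off = "zw"  [given at root]
2. n0.key = 2  [given at root]
3. n1.lim = 25  [terminal]
4. n2.key = true  [c.lim > 24]
5. n2.wid = 14  [S.key + 12]
6. n3.env = false  [B.wid > 14]
7. n3.off = "yr"  ["yr"]
8. n3.sig = -8  [B.wid - 22]
9. n4.idx = "nu"  ["nu"]
10. n4.pre = "zx"  ["zx"]
11. n4.key = 20  [20]
12. n5.lim = -1  [terminal]
13. n6.acc = 11  [C.key - 9]
14. n7.lim = 18  [terminal]
15. n6.lim = false  [c.lim > 18]
16. n6.sig = 1  [E.acc * -1 + 12]
17. n6.wid = 7  [E.acc * 2 - 15]
18. n8.off = "zxp"  [C.pre ++ "p"]
19. n8.key = 2  [E.sig + 1]
20. n9.env = false  [terminal]
21. n10.live = -3  [terminal]
22. n8.lab = false  [S.key > 2]
23. n8.val = 24  [S.key + 22]
24. n4.hot = "nuzx"  [C.idx ++ C.pre]
25. n11.lim = -5  [terminal]
26. n3.mk = 17  [c.lim + 22]
27. n12.off = "kp"  ["kp"]
28. n12.key = 3  [B.wid - 11]
29. n13.live = 18  [terminal]
30. n14.off = "kpx"  [S₀.off ++ "x"]
31. n14.key = 5  [S₀.key + 2]
32. n15.off = "zq"  ["zq"]
33. n15.key = 18  [18]
34. n16.lim = 22  [terminal]
35. n17.live = 5  [terminal]
36. n18.live = 1  [terminal]
37. n15.lab = false  [false]
38. n15.val = 12  [f₁.live + 11]
39. n20.env = true  [terminal]
40. n19.cnt = 12  [12]
41. n19.depth = 23  [23]
42. n19.env = -1  [-1]
43. n14.lab = false  [S₀.key == D.depth]
44. n14.val = -8  [D.depth + D.cnt - 43]
45. n21.lim = 13  [terminal]
46. n12.lab = false  [S₁.lab == true]
47. n12.val = -5  [len(S₀.off) - 7]
48. n22.lim = -9  [terminal]
49. n2.acc = -5  [B.wid * -1 + 9]
50. n23.idx = "kzw"  ["k" ++ S.off]
51. n23.pre = "zwm"  [S.off ++ "m"]
52. n23.key = 7  [7]
53. n24.lim = 17  [terminal]
54. n25.env = false  [terminal]
55. n23.hot = "kzwzwm"  [C.idx ++ C.pre]
56. n0.lab = true  [S.key > 1]
57. n0.val = 12  [B.acc + S.key + 15]

2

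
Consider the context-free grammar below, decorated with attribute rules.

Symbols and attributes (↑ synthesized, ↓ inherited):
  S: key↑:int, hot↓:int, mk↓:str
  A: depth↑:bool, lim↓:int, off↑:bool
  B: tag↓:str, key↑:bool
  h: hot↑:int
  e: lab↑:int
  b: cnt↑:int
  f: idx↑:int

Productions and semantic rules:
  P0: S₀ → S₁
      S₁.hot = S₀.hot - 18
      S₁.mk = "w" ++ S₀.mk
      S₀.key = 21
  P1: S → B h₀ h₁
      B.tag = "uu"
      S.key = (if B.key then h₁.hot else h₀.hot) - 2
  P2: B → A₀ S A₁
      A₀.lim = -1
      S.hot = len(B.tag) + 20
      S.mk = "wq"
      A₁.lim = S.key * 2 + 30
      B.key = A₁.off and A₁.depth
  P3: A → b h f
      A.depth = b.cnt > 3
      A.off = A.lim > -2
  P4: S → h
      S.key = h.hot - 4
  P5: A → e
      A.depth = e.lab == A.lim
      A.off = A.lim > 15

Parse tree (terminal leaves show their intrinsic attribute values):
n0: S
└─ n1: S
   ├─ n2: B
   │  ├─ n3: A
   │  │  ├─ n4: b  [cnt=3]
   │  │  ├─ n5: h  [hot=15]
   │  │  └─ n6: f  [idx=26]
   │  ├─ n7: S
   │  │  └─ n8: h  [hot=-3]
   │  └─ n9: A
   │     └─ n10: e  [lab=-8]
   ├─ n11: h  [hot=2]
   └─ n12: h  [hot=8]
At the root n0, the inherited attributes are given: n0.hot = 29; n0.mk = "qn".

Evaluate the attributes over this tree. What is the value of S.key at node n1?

0

1. n0.hot = 29  [given at root]
2. n0.mk = "qn"  [given at root]
3. n1.hot = 11  [S₀.hot - 18]
4. n1.mk = "wqn"  ["w" ++ S₀.mk]
5. n2.tag = "uu"  ["uu"]
6. n3.lim = -1  [-1]
7. n4.cnt = 3  [terminal]
8. n5.hot = 15  [terminal]
9. n6.idx = 26  [terminal]
10. n3.depth = false  [b.cnt > 3]
11. n3.off = true  [A.lim > -2]
12. n7.hot = 22  [len(B.tag) + 20]
13. n7.mk = "wq"  ["wq"]
14. n8.hot = -3  [terminal]
15. n7.key = -7  [h.hot - 4]
16. n9.lim = 16  [S.key * 2 + 30]
17. n10.lab = -8  [terminal]
18. n9.depth = false  [e.lab == A.lim]
19. n9.off = true  [A.lim > 15]
20. n2.key = false  [A₁.off and A₁.depth]
21. n11.hot = 2  [terminal]
22. n12.hot = 8  [terminal]
23. n1.key = 0  [(if B.key then h₁.hot else h₀.hot) - 2]
24. n0.key = 21  [21]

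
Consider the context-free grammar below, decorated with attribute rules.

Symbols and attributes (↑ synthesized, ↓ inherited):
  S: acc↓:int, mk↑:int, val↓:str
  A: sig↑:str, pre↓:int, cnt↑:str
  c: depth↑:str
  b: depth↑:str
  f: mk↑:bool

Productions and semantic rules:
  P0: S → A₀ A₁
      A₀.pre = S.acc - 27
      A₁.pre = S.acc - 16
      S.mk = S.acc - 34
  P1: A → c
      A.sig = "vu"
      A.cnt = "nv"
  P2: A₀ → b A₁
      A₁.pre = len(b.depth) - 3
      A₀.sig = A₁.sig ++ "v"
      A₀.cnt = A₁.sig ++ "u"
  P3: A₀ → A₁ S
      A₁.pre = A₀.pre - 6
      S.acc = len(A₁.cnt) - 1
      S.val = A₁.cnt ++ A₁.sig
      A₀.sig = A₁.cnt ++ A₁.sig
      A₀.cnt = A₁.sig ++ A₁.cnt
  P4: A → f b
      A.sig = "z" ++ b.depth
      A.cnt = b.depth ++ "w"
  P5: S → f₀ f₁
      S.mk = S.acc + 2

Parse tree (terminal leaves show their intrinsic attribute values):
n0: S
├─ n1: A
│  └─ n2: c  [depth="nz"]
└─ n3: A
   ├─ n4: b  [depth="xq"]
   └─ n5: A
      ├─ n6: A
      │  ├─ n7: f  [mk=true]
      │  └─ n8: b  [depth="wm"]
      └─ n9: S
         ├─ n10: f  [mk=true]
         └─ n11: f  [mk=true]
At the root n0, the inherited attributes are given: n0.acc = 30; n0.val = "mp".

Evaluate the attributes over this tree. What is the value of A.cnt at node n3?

1. n0.acc = 30  [given at root]
2. n0.val = "mp"  [given at root]
3. n1.pre = 3  [S.acc - 27]
4. n2.depth = "nz"  [terminal]
5. n1.sig = "vu"  ["vu"]
6. n1.cnt = "nv"  ["nv"]
7. n3.pre = 14  [S.acc - 16]
8. n4.depth = "xq"  [terminal]
9. n5.pre = -1  [len(b.depth) - 3]
10. n6.pre = -7  [A₀.pre - 6]
11. n7.mk = true  [terminal]
12. n8.depth = "wm"  [terminal]
13. n6.sig = "zwm"  ["z" ++ b.depth]
14. n6.cnt = "wmw"  [b.depth ++ "w"]
15. n9.acc = 2  [len(A₁.cnt) - 1]
16. n9.val = "wmwzwm"  [A₁.cnt ++ A₁.sig]
17. n10.mk = true  [terminal]
18. n11.mk = true  [terminal]
19. n9.mk = 4  [S.acc + 2]
20. n5.sig = "wmwzwm"  [A₁.cnt ++ A₁.sig]
21. n5.cnt = "zwmwmw"  [A₁.sig ++ A₁.cnt]
22. n3.sig = "wmwzwmv"  [A₁.sig ++ "v"]
23. n3.cnt = "wmwzwmu"  [A₁.sig ++ "u"]
24. n0.mk = -4  [S.acc - 34]

"wmwzwmu"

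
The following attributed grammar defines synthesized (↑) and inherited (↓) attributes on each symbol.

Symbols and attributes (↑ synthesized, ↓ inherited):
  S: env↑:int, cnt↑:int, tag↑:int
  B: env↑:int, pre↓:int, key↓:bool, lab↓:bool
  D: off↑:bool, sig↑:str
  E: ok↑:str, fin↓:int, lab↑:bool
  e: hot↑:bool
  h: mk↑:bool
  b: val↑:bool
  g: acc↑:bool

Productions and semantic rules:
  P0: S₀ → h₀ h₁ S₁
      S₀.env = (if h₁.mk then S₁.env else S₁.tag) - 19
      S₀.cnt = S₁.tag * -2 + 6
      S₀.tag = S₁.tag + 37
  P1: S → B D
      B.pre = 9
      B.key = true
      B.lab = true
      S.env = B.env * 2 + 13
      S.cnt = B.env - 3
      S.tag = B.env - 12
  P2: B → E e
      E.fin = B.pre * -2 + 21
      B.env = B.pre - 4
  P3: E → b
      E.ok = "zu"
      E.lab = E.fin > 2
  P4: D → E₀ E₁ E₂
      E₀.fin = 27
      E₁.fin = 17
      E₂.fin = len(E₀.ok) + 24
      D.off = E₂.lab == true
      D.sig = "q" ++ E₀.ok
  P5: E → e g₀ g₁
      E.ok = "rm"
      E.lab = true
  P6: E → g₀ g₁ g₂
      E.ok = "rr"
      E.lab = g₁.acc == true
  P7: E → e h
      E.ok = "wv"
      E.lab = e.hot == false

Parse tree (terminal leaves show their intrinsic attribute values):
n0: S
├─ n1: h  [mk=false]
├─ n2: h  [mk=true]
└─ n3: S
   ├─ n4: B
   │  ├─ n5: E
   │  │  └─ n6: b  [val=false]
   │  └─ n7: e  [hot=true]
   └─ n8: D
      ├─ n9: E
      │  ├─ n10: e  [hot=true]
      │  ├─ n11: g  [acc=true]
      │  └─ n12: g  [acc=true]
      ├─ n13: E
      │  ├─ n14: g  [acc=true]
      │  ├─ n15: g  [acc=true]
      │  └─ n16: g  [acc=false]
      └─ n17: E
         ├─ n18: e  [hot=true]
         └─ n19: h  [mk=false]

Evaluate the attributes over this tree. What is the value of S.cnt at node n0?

20

1. n1.mk = false  [terminal]
2. n2.mk = true  [terminal]
3. n4.pre = 9  [9]
4. n4.key = true  [true]
5. n4.lab = true  [true]
6. n5.fin = 3  [B.pre * -2 + 21]
7. n6.val = false  [terminal]
8. n5.ok = "zu"  ["zu"]
9. n5.lab = true  [E.fin > 2]
10. n7.hot = true  [terminal]
11. n4.env = 5  [B.pre - 4]
12. n9.fin = 27  [27]
13. n10.hot = true  [terminal]
14. n11.acc = true  [terminal]
15. n12.acc = true  [terminal]
16. n9.ok = "rm"  ["rm"]
17. n9.lab = true  [true]
18. n13.fin = 17  [17]
19. n14.acc = true  [terminal]
20. n15.acc = true  [terminal]
21. n16.acc = false  [terminal]
22. n13.ok = "rr"  ["rr"]
23. n13.lab = true  [g₁.acc == true]
24. n17.fin = 26  [len(E₀.ok) + 24]
25. n18.hot = true  [terminal]
26. n19.mk = false  [terminal]
27. n17.ok = "wv"  ["wv"]
28. n17.lab = false  [e.hot == false]
29. n8.off = false  [E₂.lab == true]
30. n8.sig = "qrm"  ["q" ++ E₀.ok]
31. n3.env = 23  [B.env * 2 + 13]
32. n3.cnt = 2  [B.env - 3]
33. n3.tag = -7  [B.env - 12]
34. n0.env = 4  [(if h₁.mk then S₁.env else S₁.tag) - 19]
35. n0.cnt = 20  [S₁.tag * -2 + 6]
36. n0.tag = 30  [S₁.tag + 37]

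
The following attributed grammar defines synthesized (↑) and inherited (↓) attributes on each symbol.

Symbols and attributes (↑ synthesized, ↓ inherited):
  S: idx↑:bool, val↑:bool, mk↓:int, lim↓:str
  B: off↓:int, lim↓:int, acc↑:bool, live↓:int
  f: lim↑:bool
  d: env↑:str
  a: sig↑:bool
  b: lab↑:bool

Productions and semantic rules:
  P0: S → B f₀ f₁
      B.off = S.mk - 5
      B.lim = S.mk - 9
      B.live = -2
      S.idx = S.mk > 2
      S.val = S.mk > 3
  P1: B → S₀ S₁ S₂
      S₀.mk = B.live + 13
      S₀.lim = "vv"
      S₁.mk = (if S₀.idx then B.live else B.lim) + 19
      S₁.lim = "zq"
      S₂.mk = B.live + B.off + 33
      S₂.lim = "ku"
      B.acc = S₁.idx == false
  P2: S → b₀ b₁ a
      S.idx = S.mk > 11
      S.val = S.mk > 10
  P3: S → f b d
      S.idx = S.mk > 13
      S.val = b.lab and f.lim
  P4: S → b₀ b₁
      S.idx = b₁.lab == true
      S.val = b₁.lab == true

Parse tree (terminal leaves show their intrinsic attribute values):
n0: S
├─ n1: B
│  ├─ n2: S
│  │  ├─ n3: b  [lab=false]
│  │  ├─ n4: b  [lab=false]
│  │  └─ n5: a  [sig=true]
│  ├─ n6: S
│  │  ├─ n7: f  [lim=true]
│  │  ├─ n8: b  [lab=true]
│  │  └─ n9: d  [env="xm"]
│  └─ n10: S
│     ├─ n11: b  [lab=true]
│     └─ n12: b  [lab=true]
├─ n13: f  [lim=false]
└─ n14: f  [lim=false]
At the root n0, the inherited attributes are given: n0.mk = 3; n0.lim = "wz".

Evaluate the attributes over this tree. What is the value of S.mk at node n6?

13

1. n0.mk = 3  [given at root]
2. n0.lim = "wz"  [given at root]
3. n1.off = -2  [S.mk - 5]
4. n1.lim = -6  [S.mk - 9]
5. n1.live = -2  [-2]
6. n2.mk = 11  [B.live + 13]
7. n2.lim = "vv"  ["vv"]
8. n3.lab = false  [terminal]
9. n4.lab = false  [terminal]
10. n5.sig = true  [terminal]
11. n2.idx = false  [S.mk > 11]
12. n2.val = true  [S.mk > 10]
13. n6.mk = 13  [(if S₀.idx then B.live else B.lim) + 19]
14. n6.lim = "zq"  ["zq"]
15. n7.lim = true  [terminal]
16. n8.lab = true  [terminal]
17. n9.env = "xm"  [terminal]
18. n6.idx = false  [S.mk > 13]
19. n6.val = true  [b.lab and f.lim]
20. n10.mk = 29  [B.live + B.off + 33]
21. n10.lim = "ku"  ["ku"]
22. n11.lab = true  [terminal]
23. n12.lab = true  [terminal]
24. n10.idx = true  [b₁.lab == true]
25. n10.val = true  [b₁.lab == true]
26. n1.acc = true  [S₁.idx == false]
27. n13.lim = false  [terminal]
28. n14.lim = false  [terminal]
29. n0.idx = true  [S.mk > 2]
30. n0.val = false  [S.mk > 3]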